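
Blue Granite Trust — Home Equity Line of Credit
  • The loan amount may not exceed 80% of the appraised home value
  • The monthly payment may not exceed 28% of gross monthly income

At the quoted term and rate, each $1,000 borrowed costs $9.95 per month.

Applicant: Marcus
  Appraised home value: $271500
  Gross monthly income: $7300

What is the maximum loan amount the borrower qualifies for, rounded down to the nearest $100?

$205,400

Payment cap: 28% × $7,300 = $2,044/month.
At $9.95 per $1,000, that supports 2,044/9.95 × 1,000 ≈ $205,427 → $205,400.
LTV cap: 80% × $271,500 = $217,200 → $217,200.
Binding constraint: payment-to-income.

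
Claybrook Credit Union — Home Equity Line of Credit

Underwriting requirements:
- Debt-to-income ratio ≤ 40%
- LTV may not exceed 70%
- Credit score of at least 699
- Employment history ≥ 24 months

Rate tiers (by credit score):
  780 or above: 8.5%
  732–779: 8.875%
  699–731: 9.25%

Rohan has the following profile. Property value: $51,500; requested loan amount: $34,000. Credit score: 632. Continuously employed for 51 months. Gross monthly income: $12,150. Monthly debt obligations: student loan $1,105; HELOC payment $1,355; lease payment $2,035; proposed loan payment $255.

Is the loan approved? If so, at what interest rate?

Credit score 632 < 699 (below minimum)
Employment 51 ≥ 24 months
Loan-to-value = 34,000/51,500 = 66% — pass (70% max)
Total monthly debts = (1,105 + 1,355 + 2,035 + 255) = 4,750. Debt-to-income = 4,750/12,150 = 39.1% — meets 40% limit
Not all requirements met → denied.

Denied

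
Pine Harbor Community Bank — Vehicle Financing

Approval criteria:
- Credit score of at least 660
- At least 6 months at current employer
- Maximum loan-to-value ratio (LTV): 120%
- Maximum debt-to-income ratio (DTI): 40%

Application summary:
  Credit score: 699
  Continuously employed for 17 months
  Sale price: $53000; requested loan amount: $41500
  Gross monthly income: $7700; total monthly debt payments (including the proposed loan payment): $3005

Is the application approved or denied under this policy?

Approved

Credit score 699 ≥ 660 (meets)
Employment 17 ≥ 6 months
LTV = 41,500/53,000 = 78.3% ≤ 120%
DTI = 3,005/7,700 = 39% ≤ 40%
All criteria satisfied.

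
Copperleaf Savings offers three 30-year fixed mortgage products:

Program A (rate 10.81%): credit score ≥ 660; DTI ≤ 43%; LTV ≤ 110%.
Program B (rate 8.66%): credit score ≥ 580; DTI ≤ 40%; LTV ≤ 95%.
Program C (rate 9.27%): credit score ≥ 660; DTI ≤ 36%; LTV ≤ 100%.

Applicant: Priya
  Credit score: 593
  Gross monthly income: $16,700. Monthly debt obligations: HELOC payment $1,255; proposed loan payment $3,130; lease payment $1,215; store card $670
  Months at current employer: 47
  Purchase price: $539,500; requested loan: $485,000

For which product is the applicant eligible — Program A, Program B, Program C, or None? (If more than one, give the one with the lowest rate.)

Program B

Total debts = (1,255 + 3,130 + 1,215 + 670) = 6,270; DTI = 6,270/16,700 = 37.5%.
LTV = 485,000/539,500 = 89.9%.
Program A: score 593 < 660; DTI 37.5% ≤ 43%; LTV 89.9% ≤ 110% → does not qualify.
Program B: score 593 ≥ 580; DTI 37.5% ≤ 40%; LTV 89.9% ≤ 95% → qualifies.
Program C: score 593 < 660; DTI 37.5% > 36%; LTV 89.9% ≤ 100% → does not qualify.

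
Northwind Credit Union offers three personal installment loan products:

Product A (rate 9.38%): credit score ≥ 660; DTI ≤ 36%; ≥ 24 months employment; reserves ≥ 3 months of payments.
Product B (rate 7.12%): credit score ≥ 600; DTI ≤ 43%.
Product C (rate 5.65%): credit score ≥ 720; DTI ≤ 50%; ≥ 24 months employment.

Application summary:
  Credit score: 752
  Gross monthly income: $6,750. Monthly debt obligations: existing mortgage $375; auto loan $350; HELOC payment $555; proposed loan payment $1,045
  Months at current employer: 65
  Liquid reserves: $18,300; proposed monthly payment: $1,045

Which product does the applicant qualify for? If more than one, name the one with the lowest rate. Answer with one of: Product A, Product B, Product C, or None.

Total debts = (375 + 350 + 555 + 1,045) = 2,325; DTI = 2,325/6,750 = 34.4%.
Reserves = 18,300/1,045 = 17.5 months.
Product A: score 752 ≥ 660; DTI 34.4% ≤ 36%; employment 65 ≥ 24 mo; reserves 17.5 ≥ 3 mo → qualifies.
Product B: score 752 ≥ 600; DTI 34.4% ≤ 43% → qualifies.
Product C: score 752 ≥ 720; DTI 34.4% ≤ 50%; employment 65 ≥ 24 mo → qualifies.
Qualifying: Product A, Product B, Product C. Lowest rate is 5.65% → Product C.

Product C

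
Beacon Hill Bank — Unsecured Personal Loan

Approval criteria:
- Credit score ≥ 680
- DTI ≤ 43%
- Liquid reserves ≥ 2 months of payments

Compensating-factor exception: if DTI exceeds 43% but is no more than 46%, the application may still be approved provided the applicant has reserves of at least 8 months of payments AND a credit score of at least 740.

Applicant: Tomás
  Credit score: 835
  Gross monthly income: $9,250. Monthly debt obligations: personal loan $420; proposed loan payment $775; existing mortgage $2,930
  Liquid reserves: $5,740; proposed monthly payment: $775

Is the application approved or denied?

Credit score 835 ≥ 680 (meets base)
Total debts = (420 + 775 + 2,930) = 4,125. DTI = 4,125/9,250 = 44.6% > 43% — standard DTI limit exceeded.
Reserves: 5,740 ÷ 775 = 7.4 months (meets 2-month minimum)
44.6% falls in the override range (43%–46%), so the compensating-factor test applies.
Override check — reserves: 7.4 mo (short of 8); score: 835 (ok).
Override conditions not both satisfied; exception does not apply.

Denied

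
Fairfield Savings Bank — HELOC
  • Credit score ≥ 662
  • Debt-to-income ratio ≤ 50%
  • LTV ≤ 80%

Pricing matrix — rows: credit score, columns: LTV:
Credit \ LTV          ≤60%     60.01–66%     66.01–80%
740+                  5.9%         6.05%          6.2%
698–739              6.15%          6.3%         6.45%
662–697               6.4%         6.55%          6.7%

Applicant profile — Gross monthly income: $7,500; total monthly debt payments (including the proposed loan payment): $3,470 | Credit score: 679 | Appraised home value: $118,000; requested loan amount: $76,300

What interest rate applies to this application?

6.55%

Credit score 679 ≥ 662; Debt-to-income = 3,470/7,500 = 46.3% — meets 50% limit
LTV: 76,300 ÷ 118,000 = 64.7%, within 80% cap
Credit 679 → row 662–697; LTV 64.7% → column 60.01–66%. Grid cell → 6.55%.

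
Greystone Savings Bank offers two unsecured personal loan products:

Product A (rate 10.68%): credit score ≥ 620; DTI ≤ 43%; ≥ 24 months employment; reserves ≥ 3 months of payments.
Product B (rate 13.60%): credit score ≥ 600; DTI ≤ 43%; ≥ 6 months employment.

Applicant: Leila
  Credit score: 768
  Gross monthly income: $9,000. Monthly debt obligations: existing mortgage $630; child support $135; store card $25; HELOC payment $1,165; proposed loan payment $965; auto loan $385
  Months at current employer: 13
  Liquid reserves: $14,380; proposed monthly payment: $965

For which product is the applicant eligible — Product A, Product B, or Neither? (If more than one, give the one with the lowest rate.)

Total debts = (630 + 135 + 25 + 1,165 + 965 + 385) = 3,305; DTI = 3,305/9,000 = 36.7%.
Reserves = 14,380/965 = 14.9 months.
Product A: score 768 ≥ 620; DTI 36.7% ≤ 43%; employment 13 < 24 mo; reserves 14.9 ≥ 3 mo → does not qualify.
Product B: score 768 ≥ 600; DTI 36.7% ≤ 43%; employment 13 ≥ 6 mo → qualifies.

Product B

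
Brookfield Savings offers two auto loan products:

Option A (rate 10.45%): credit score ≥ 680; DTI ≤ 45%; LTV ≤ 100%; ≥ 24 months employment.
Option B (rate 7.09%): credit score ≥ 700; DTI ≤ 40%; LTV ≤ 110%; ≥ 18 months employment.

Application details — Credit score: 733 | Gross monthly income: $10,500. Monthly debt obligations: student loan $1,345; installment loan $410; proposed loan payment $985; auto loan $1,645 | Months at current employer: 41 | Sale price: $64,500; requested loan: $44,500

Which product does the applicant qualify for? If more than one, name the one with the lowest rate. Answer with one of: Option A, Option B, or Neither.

Total debts = (1,345 + 410 + 985 + 1,645) = 4,385; DTI = 4,385/10,500 = 41.8%.
LTV = 44,500/64,500 = 69%.
Option A: score 733 ≥ 680; DTI 41.8% ≤ 45%; LTV 69% ≤ 100%; employment 41 ≥ 24 mo → qualifies.
Option B: score 733 ≥ 700; DTI 41.8% > 40%; LTV 69% ≤ 110%; employment 41 ≥ 18 mo → does not qualify.

Option A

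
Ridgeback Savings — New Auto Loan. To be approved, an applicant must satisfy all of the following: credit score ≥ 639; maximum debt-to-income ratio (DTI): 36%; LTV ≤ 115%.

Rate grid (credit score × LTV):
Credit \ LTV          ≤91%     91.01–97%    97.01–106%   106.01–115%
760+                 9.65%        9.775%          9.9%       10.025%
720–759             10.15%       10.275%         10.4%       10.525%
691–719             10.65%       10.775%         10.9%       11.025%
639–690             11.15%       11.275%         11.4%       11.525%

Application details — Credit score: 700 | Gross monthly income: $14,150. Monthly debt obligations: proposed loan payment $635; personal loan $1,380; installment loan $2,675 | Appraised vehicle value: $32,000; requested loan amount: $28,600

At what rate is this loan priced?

Credit score 700 ≥ 639; Total monthly debts = (635 + 1,380 + 2,675) = 4,690. DTI: 4,690 ÷ 14,150 = 33.1%, within the 36% cap
Loan-to-value = 28,600/32,000 = 89.4% — pass (115% max)
Row: 700 falls in 691–719. Column: 89.4% falls in ≤91%. Rate = 10.65%.

10.65%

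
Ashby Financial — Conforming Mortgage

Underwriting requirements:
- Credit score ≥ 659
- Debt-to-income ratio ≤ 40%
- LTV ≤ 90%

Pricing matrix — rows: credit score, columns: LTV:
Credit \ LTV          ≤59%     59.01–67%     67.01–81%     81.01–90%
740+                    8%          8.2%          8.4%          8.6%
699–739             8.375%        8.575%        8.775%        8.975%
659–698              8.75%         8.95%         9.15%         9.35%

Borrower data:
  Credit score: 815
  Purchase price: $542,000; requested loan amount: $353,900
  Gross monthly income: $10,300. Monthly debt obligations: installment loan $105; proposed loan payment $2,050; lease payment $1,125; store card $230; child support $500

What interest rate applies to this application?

8.2%

Credit score 815 ≥ 659; Total monthly debts = (105 + 2,050 + 1,125 + 230 + 500) = 4,010. DTI = 4,010/10,300 = 38.9% ≤ 40%
Loan-to-value = 353,900/542,000 = 65.3% — pass (90% max)
Credit 815 → row 740+; LTV 65.3% → column 59.01–67%. Grid cell → 8.2%.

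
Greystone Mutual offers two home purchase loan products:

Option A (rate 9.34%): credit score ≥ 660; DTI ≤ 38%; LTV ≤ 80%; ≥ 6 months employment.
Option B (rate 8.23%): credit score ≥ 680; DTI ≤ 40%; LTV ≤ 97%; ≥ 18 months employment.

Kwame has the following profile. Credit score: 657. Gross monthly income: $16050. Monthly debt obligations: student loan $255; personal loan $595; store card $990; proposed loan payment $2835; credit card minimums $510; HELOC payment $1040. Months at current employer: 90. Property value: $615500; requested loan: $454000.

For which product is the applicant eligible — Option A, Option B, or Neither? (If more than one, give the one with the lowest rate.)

Total debts = (255 + 595 + 990 + 2,835 + 510 + 1,040) = 6,225; DTI = 6,225/16,050 = 38.8%.
LTV = 454,000/615,500 = 73.8%.
Option A: score 657 < 660; DTI 38.8% > 38%; LTV 73.8% ≤ 80%; employment 90 ≥ 6 mo → does not qualify.
Option B: score 657 < 680; DTI 38.8% ≤ 40%; LTV 73.8% ≤ 97%; employment 90 ≥ 18 mo → does not qualify.

Neither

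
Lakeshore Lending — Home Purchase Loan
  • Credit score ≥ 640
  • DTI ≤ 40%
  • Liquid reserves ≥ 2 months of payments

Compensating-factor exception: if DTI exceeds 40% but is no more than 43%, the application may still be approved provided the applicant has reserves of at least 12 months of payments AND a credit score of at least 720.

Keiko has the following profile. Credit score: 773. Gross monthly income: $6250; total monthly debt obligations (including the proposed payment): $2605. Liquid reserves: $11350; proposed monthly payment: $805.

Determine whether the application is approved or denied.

Approved

Credit score 773 ≥ 640 (meets base)
DTI = 2,605/6,250 = 41.7% > 40% — standard DTI limit exceeded.
Reserves = 11,350/805 = 14.1 months ≥ 2
41.7% falls in the override range (40%–43%), so the compensating-factor test applies.
Override check — reserves: 14.1 mo (ok); score: 773 (ok).
Both compensating conditions met → exception applies.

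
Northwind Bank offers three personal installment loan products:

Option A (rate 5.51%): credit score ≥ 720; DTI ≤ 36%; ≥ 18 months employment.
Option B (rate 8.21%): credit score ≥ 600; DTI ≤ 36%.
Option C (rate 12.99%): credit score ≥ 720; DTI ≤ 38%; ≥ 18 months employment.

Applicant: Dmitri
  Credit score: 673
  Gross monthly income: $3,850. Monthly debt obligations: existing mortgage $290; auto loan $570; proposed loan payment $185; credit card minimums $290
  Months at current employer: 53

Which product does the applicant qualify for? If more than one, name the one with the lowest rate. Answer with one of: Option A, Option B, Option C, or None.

Option B

Total debts = (290 + 570 + 185 + 290) = 1,335; DTI = 1,335/3,850 = 34.7%.
Option A: score 673 < 720; DTI 34.7% ≤ 36%; employment 53 ≥ 18 mo → does not qualify.
Option B: score 673 ≥ 600; DTI 34.7% ≤ 36% → qualifies.
Option C: score 673 < 720; DTI 34.7% ≤ 38%; employment 53 ≥ 18 mo → does not qualify.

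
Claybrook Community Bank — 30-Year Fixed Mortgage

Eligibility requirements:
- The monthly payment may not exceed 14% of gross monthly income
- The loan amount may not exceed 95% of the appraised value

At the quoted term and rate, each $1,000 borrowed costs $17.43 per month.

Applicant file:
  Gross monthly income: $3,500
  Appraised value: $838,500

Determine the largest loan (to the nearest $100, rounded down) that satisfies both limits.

$28,100

Payment cap: 14% × $3,500 = $490/month.
At $17.43 per $1,000, that supports 490/17.43 × 1,000 ≈ $28,112 → $28,100.
LTV cap: 95% × $838,500 = $796,575 → $796,500.
Binding constraint: payment-to-income.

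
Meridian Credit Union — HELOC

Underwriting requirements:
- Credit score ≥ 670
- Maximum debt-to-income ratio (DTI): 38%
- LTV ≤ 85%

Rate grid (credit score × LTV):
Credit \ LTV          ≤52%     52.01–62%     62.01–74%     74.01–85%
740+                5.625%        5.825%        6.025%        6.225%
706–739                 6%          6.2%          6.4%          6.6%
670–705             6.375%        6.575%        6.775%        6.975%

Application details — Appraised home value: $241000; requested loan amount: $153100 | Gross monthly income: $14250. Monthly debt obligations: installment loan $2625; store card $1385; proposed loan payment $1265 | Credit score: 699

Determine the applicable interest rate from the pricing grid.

Credit score 699 ≥ 670; Total monthly debts = (2,625 + 1,385 + 1,265) = 5,275. Debt-to-income = 5,275/14,250 = 37% — meets 38% limit
LTV = 153,100/241,000 = 63.5% ≤ 85%
Score 699 is in the 670–705 band; LTV 63.5% is in the 62.01–74% band → 6.775%.

6.775%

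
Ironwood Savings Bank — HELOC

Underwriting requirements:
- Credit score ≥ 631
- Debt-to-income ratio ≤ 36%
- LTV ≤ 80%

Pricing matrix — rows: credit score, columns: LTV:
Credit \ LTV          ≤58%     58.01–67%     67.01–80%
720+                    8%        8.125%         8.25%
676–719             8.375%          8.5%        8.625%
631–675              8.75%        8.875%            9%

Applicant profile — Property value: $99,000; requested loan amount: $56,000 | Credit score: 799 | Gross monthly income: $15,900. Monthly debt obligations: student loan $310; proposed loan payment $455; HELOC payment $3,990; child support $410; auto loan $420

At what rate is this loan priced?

8%

Credit score 799 ≥ 631; Total monthly debts = (310 + 455 + 3,990 + 410 + 420) = 5,585. DTI: 5,585 ÷ 15,900 = 35.1%, within the 36% cap
LTV: 56,000 ÷ 99,000 = 56.6%, within 80% cap
Score 799 is in the 720+ band; LTV 56.6% is in the ≤58% band → 8%.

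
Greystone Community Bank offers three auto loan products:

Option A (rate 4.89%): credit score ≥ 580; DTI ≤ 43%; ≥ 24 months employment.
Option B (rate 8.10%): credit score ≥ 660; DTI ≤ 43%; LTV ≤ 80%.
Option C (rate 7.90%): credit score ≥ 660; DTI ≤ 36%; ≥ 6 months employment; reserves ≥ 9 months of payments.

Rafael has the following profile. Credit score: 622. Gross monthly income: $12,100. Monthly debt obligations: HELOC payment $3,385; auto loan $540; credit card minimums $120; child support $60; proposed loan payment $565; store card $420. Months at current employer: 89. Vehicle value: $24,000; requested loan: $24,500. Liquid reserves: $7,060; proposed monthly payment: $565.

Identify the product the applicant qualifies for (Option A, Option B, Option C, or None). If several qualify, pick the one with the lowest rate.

Total debts = (3,385 + 540 + 120 + 60 + 565 + 420) = 5,090; DTI = 5,090/12,100 = 42.1%.
LTV = 24,500/24,000 = 102.1%.
Reserves = 7,060/565 = 12.5 months.
Option A: score 622 ≥ 580; DTI 42.1% ≤ 43%; employment 89 ≥ 24 mo → qualifies.
Option B: score 622 < 660; DTI 42.1% ≤ 43%; LTV 102.1% > 80% → does not qualify.
Option C: score 622 < 660; DTI 42.1% > 36%; employment 89 ≥ 6 mo; reserves 12.5 ≥ 9 mo → does not qualify.

Option A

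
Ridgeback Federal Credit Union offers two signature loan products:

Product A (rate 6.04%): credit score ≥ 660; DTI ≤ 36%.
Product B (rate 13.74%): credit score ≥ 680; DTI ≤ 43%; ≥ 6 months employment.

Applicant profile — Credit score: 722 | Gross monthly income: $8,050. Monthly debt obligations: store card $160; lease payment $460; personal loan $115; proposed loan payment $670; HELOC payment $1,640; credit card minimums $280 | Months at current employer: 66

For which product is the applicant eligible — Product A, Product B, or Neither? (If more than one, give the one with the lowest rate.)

Total debts = (160 + 460 + 115 + 670 + 1,640 + 280) = 3,325; DTI = 3,325/8,050 = 41.3%.
Product A: score 722 ≥ 660; DTI 41.3% > 36% → does not qualify.
Product B: score 722 ≥ 680; DTI 41.3% ≤ 43%; employment 66 ≥ 6 mo → qualifies.

Product B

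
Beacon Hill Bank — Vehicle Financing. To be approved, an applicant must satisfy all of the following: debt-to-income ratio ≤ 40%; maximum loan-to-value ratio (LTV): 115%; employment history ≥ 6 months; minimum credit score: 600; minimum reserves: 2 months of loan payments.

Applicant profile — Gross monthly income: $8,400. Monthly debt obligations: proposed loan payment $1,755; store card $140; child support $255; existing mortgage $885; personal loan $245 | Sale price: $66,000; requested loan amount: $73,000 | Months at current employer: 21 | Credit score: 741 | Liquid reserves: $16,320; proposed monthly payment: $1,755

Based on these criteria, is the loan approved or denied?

Approved

Total monthly debts = (1,755 + 140 + 255 + 885 + 245) = 3,280. DTI: 3,280 ÷ 8,400 = 39%, within the 40% cap
LTV: 73,000 ÷ 66,000 = 110.6%, within 115% cap
Employment 21 ≥ 6 months
Credit score 741 ≥ 600 (meets)
Liquid reserves cover 16,320/1,755 = 9.3 months — ≥ 2 required
All criteria satisfied.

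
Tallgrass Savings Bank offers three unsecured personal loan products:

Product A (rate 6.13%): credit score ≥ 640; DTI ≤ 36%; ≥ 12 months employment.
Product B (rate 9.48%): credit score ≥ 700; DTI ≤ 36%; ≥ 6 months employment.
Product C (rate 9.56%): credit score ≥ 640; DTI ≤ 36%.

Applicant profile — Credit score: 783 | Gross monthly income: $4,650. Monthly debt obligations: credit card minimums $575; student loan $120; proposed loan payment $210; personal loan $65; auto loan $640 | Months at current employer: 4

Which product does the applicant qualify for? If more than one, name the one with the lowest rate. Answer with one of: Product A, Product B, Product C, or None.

Total debts = (575 + 120 + 210 + 65 + 640) = 1,610; DTI = 1,610/4,650 = 34.6%.
Product A: score 783 ≥ 640; DTI 34.6% ≤ 36%; employment 4 < 12 mo → does not qualify.
Product B: score 783 ≥ 700; DTI 34.6% ≤ 36%; employment 4 < 6 mo → does not qualify.
Product C: score 783 ≥ 640; DTI 34.6% ≤ 36% → qualifies.

Product C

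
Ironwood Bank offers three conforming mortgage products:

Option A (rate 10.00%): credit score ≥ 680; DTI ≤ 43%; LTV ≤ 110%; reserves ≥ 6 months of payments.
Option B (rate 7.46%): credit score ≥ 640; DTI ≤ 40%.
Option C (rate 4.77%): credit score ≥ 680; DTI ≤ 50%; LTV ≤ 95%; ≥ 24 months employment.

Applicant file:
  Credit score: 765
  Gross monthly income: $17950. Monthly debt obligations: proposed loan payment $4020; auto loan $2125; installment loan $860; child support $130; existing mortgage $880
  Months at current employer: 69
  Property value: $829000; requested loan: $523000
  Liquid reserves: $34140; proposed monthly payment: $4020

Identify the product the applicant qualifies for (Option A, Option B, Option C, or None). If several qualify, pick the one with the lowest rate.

Total debts = (4,020 + 2,125 + 860 + 130 + 880) = 8,015; DTI = 8,015/17,950 = 44.7%.
LTV = 523,000/829,000 = 63.1%.
Reserves = 34,140/4,020 = 8.5 months.
Option A: score 765 ≥ 680; DTI 44.7% > 43%; LTV 63.1% ≤ 110%; reserves 8.5 ≥ 6 mo → does not qualify.
Option B: score 765 ≥ 640; DTI 44.7% > 40% → does not qualify.
Option C: score 765 ≥ 680; DTI 44.7% ≤ 50%; LTV 63.1% ≤ 95%; employment 69 ≥ 24 mo → qualifies.

Option C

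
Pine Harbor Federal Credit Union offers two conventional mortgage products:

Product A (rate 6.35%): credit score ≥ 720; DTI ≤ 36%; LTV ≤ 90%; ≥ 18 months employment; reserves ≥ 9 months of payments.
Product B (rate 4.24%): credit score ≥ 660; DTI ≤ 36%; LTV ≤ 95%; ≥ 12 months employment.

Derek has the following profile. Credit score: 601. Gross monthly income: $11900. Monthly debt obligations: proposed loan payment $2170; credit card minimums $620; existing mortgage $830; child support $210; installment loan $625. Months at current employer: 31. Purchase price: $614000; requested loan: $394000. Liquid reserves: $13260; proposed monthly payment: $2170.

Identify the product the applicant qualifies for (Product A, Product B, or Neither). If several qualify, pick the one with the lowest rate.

Total debts = (2,170 + 620 + 830 + 210 + 625) = 4,455; DTI = 4,455/11,900 = 37.4%.
LTV = 394,000/614,000 = 64.2%.
Reserves = 13,260/2,170 = 6.1 months.
Product A: score 601 < 720; DTI 37.4% > 36%; LTV 64.2% ≤ 90%; employment 31 ≥ 18 mo; reserves 6.1 < 9 mo → does not qualify.
Product B: score 601 < 660; DTI 37.4% > 36%; LTV 64.2% ≤ 95%; employment 31 ≥ 12 mo → does not qualify.

Neither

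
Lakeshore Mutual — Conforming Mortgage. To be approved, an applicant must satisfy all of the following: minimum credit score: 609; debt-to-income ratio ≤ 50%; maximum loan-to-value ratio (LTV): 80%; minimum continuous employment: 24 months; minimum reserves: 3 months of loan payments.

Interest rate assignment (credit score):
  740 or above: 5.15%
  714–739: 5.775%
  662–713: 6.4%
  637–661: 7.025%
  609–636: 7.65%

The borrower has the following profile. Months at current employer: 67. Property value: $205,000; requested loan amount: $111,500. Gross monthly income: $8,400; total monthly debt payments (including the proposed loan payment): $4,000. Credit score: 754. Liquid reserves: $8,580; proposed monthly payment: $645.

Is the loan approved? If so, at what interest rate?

Approved at 5.15%

Credit score 754 ≥ 609 (meets minimum)
Reserves: 8,580 ÷ 645 = 13.3 months (meets 3-month minimum)
LTV = 111,500/205,000 = 54.4% ≤ 80%
DTI: 4,000 ÷ 8,400 = 47.6%, within the 50% cap
Employment 67 ≥ 24 months
All requirements met. Score 754 falls in the 740 or above tier → 5.15%.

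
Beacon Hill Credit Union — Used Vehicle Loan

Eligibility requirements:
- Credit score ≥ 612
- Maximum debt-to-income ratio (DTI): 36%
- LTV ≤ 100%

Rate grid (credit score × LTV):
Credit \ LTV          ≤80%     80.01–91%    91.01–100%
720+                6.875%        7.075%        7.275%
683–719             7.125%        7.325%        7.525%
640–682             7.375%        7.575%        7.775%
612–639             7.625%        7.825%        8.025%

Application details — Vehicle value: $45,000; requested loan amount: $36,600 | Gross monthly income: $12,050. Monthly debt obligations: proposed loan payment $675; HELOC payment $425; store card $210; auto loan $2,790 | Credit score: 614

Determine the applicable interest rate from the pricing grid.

Credit score 614 ≥ 612; Total monthly debts = (675 + 425 + 210 + 2,790) = 4,100. DTI = 4,100/12,050 = 34% ≤ 36%
LTV = 36,600/45,000 = 81.3% ≤ 100%
Score 614 is in the 612–639 band; LTV 81.3% is in the 80.01–91% band → 7.825%.

7.825%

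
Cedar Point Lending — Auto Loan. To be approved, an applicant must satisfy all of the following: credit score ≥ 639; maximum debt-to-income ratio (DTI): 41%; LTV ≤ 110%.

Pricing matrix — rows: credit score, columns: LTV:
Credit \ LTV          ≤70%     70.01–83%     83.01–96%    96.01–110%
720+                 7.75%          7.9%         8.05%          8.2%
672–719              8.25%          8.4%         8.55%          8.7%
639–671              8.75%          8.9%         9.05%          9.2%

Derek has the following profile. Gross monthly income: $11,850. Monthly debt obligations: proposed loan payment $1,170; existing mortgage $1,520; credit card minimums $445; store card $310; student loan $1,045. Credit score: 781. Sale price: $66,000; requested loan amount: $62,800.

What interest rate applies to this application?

8.05%

Credit score 781 ≥ 639; Total monthly debts = (1,170 + 1,520 + 445 + 310 + 1,045) = 4,490. DTI: 4,490 ÷ 11,850 = 37.9%, within the 41% cap
Loan-to-value = 62,800/66,000 = 95.2% — pass (110% max)
Row: 781 falls in 720+. Column: 95.2% falls in 83.01–96%. Rate = 8.05%.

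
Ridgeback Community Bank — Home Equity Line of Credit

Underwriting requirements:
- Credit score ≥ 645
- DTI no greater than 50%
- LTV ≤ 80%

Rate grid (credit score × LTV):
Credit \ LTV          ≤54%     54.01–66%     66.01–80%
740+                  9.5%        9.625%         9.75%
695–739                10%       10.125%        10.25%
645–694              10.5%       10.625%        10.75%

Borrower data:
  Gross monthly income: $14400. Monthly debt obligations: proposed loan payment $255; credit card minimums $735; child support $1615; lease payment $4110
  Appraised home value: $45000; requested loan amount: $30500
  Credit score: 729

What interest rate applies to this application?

10.25%

Credit score 729 ≥ 645; Total monthly debts = (255 + 735 + 1,615 + 4,110) = 6,715. Debt-to-income = 6,715/14,400 = 46.6% — meets 50% limit
LTV: 30,500 ÷ 45,000 = 67.8%, within 80% cap
Row: 729 falls in 695–739. Column: 67.8% falls in 66.01–80%. Rate = 10.25%.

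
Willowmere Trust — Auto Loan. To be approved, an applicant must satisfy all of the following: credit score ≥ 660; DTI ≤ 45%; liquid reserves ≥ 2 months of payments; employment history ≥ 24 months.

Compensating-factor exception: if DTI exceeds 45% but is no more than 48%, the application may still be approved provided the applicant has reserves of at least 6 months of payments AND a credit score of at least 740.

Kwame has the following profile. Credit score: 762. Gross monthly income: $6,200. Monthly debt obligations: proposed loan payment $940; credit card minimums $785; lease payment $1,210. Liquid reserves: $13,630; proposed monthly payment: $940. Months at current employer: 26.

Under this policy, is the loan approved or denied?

Approved

Credit score 762 ≥ 660 (meets base)
Total debts = (940 + 785 + 1,210) = 2,935. DTI = 2,935/6,200 = 47.3% > 45% — standard DTI limit exceeded.
Reserves = 13,630/940 = 14.5 months ≥ 2
Employment 26 ≥ 24 months
DTI 47.3% is within the 45%–48% exception band; checking compensating factors.
Reserves 14.5 ≥ 6 months; credit score 762 ≥ 740.
Both compensating conditions met → exception applies.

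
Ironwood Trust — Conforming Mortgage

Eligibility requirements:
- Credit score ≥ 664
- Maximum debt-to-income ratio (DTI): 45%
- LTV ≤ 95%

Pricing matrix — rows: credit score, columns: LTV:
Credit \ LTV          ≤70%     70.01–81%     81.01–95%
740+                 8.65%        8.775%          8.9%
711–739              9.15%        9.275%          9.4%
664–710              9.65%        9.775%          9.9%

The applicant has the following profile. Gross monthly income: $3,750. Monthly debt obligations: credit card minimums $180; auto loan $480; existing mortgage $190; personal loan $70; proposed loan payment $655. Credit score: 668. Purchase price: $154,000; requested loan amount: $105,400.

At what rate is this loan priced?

9.65%

Credit score 668 ≥ 664; Total monthly debts = (180 + 480 + 190 + 70 + 655) = 1,575. Debt-to-income = 1,575/3,750 = 42% — meets 45% limit
LTV: 105,400 ÷ 154,000 = 68.4%, within 95% cap
Score 668 is in the 664–710 band; LTV 68.4% is in the ≤70% band → 9.65%.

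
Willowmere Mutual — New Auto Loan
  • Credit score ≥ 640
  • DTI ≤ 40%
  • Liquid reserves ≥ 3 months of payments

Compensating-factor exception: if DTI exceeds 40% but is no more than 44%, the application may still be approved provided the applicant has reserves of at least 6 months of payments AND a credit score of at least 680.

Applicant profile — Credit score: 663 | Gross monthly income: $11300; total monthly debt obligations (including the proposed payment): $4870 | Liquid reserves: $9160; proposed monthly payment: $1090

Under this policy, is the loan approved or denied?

Credit score 663 ≥ 640 (meets base)
DTI = 4,870/11,300 = 43.1% > 40% — standard DTI limit exceeded.
Reserves: 9,160 ÷ 1,090 = 8.4 months (meets 3-month minimum)
43.1% falls in the override range (40%–44%), so the compensating-factor test applies.
Reserves 8.4 ≥ 6 months; credit score 663 < 680.
Override conditions not both satisfied; exception does not apply.

Denied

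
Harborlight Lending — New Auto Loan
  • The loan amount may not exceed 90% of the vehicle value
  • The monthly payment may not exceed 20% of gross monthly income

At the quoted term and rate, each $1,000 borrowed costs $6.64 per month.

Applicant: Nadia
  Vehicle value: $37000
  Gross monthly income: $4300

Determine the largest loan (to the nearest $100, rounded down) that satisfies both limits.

Payment cap: 20% × $4,300 = $860/month.
At $6.64 per $1,000, that supports 860/6.64 × 1,000 ≈ $129,518 → $129,500.
LTV cap: 90% × $37,000 = $33,300 → $33,300.
Binding constraint: loan-to-value.

$33,300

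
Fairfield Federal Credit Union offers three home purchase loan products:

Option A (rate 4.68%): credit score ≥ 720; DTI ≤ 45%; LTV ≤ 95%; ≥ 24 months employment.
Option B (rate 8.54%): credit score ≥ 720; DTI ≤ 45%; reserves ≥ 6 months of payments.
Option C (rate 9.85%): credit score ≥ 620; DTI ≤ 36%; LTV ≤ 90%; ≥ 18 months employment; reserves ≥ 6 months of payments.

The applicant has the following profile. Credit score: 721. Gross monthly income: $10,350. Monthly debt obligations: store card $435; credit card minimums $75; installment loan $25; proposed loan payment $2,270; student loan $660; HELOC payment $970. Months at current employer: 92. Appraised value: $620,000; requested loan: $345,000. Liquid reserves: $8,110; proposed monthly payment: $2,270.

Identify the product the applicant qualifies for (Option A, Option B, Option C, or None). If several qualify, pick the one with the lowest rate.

Option A

Total debts = (435 + 75 + 25 + 2,270 + 660 + 970) = 4,435; DTI = 4,435/10,350 = 42.9%.
LTV = 345,000/620,000 = 55.6%.
Reserves = 8,110/2,270 = 3.6 months.
Option A: score 721 ≥ 720; DTI 42.9% ≤ 45%; LTV 55.6% ≤ 95%; employment 92 ≥ 24 mo → qualifies.
Option B: score 721 ≥ 720; DTI 42.9% ≤ 45%; reserves 3.6 < 6 mo → does not qualify.
Option C: score 721 ≥ 620; DTI 42.9% > 36%; LTV 55.6% ≤ 90%; employment 92 ≥ 18 mo; reserves 3.6 < 6 mo → does not qualify.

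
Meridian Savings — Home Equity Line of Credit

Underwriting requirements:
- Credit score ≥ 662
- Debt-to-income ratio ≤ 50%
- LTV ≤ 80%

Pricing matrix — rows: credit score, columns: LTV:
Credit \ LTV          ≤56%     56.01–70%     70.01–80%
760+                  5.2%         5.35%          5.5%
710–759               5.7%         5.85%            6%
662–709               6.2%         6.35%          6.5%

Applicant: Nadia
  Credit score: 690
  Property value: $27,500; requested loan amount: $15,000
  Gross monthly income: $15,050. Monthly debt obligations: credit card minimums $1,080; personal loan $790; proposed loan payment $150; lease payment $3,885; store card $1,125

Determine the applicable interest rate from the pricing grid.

6.2%

Credit score 690 ≥ 662; Total monthly debts = (1,080 + 790 + 150 + 3,885 + 1,125) = 7,030. Debt-to-income = 7,030/15,050 = 46.7% — meets 50% limit
Loan-to-value = 15,000/27,500 = 54.5% — pass (80% max)
Score 690 is in the 662–709 band; LTV 54.5% is in the ≤56% band → 6.2%.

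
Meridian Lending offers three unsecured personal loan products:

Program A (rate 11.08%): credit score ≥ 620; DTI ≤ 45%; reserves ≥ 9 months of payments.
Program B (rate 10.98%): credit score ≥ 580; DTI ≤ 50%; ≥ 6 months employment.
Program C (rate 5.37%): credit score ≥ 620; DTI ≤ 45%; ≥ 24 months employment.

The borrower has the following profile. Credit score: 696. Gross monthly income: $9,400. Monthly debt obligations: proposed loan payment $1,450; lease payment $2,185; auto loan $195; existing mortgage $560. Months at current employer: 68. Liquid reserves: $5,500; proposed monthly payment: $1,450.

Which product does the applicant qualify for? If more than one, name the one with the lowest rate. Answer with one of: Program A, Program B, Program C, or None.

Program B

Total debts = (1,450 + 2,185 + 195 + 560) = 4,390; DTI = 4,390/9,400 = 46.7%.
Reserves = 5,500/1,450 = 3.8 months.
Program A: score 696 ≥ 620; DTI 46.7% > 45%; reserves 3.8 < 9 mo → does not qualify.
Program B: score 696 ≥ 580; DTI 46.7% ≤ 50%; employment 68 ≥ 6 mo → qualifies.
Program C: score 696 ≥ 620; DTI 46.7% > 45%; employment 68 ≥ 24 mo → does not qualify.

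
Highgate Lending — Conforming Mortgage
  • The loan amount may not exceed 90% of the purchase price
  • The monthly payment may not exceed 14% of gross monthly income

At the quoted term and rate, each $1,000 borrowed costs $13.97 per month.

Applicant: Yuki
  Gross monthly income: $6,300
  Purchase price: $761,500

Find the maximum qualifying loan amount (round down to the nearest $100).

$63,100

Payment cap: 14% × $6,300 = $882/month.
At $13.97 per $1,000, that supports 882/13.97 × 1,000 ≈ $63,135 → $63,100.
LTV cap: 90% × $761,500 = $685,350 → $685,300.
Binding constraint: payment-to-income.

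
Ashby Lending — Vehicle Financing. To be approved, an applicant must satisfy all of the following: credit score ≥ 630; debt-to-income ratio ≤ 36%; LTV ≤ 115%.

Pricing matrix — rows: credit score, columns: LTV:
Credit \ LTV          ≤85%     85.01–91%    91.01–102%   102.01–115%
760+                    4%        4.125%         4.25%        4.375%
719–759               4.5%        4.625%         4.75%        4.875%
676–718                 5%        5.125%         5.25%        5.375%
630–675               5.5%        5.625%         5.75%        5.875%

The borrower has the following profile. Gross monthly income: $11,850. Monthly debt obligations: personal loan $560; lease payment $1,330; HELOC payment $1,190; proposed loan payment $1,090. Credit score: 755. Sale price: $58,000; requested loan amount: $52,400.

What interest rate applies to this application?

4.625%

Credit score 755 ≥ 630; Total monthly debts = (560 + 1,330 + 1,190 + 1,090) = 4,170. Debt-to-income = 4,170/11,850 = 35.2% — meets 36% limit
LTV: 52,400 ÷ 58,000 = 90.3%, within 115% cap
Score 755 is in the 719–759 band; LTV 90.3% is in the 85.01–91% band → 4.625%.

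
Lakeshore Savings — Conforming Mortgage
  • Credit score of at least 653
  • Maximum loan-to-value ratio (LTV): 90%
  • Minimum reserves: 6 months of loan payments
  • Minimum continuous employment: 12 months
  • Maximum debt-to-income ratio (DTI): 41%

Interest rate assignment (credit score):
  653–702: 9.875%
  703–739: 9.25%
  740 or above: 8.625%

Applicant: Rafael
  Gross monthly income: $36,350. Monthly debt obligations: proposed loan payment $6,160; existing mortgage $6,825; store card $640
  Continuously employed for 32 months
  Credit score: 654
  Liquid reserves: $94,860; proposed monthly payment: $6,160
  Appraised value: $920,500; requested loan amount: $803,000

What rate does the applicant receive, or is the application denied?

Approved at 9.875%

Credit score 654 ≥ 653 (meets minimum)
Loan-to-value = 803,000/920,500 = 87.2% — pass (90% max)
Employment 32 ≥ 12 months
Total monthly debts = (6,160 + 6,825 + 640) = 13,625. DTI: 13,625 ÷ 36,350 = 37.5%, within the 41% cap
Reserves = 94,860/6,160 = 15.4 months ≥ 6
All requirements met. Score 654 falls in the 653–702 tier → 9.875%.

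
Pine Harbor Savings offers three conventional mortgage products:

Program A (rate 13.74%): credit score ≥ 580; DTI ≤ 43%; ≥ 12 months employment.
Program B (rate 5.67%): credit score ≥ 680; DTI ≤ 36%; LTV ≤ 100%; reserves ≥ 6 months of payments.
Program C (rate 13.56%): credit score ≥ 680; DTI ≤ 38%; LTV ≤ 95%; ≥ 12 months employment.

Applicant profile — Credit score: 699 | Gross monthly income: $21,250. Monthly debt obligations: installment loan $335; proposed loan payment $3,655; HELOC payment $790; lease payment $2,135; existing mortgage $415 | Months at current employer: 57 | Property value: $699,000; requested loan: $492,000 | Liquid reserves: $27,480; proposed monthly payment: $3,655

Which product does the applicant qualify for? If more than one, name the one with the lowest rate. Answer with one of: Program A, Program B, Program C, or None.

Program B

Total debts = (335 + 3,655 + 790 + 2,135 + 415) = 7,330; DTI = 7,330/21,250 = 34.5%.
LTV = 492,000/699,000 = 70.4%.
Reserves = 27,480/3,655 = 7.5 months.
Program A: score 699 ≥ 580; DTI 34.5% ≤ 43%; employment 57 ≥ 12 mo → qualifies.
Program B: score 699 ≥ 680; DTI 34.5% ≤ 36%; LTV 70.4% ≤ 100%; reserves 7.5 ≥ 6 mo → qualifies.
Program C: score 699 ≥ 680; DTI 34.5% ≤ 38%; LTV 70.4% ≤ 95%; employment 57 ≥ 12 mo → qualifies.
Qualifying: Program A, Program B, Program C. Lowest rate is 5.67% → Program B.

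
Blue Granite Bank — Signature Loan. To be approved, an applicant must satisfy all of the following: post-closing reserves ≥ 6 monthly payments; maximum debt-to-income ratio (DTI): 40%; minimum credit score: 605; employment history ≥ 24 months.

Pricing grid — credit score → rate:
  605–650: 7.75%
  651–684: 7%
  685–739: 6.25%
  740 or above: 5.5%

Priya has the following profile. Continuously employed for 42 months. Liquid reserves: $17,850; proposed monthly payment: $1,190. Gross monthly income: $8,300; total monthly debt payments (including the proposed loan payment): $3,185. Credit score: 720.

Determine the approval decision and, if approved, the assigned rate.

Credit score 720 ≥ 605 (meets minimum)
Debt-to-income = 3,185/8,300 = 38.4% — meets 40% limit
Reserves = 17,850/1,190 = 15.0 months ≥ 6
Employment 42 ≥ 24 months
All requirements met. Score 720 falls in the 685–739 tier → 6.25%.

Approved at 6.25%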